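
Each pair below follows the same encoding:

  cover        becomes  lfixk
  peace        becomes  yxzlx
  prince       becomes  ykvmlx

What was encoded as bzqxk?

wafer

c(2)→l(11) and o(14)→f(5) fit y≡19x+25 (mod 26); the inverse of 19 mod 26 is 11. This is an affine cipher: with a=0,…,z=25, each position x becomes (19x+25) mod 26.
Undoing it on bzqxk: b(1)→11·(1−25)≡22=w; z(25)→11·(25−25)≡0=a; q(16)→11·(16−25)≡5=f; x(23)→11·(23−25)≡4=e; k(10)→11·(10−25)≡17=r (all mod 26).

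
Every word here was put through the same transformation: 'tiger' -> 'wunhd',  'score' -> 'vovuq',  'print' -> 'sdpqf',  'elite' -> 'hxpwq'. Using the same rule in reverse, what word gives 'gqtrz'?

demon

Shifts by position in tiger: pos 0: t→w (+3), pos 1: i→u (+12), pos 2: g→n (+7), pos 3: e→h (+3), pos 4: r→d (+12) — repeating every 3. A repeating key of period 3 is used — shifts +3, +12, +7 over and over.
Decoding gqtrz: g−3=d, q−12=e, t−7=m, r−3=o, z−12=n.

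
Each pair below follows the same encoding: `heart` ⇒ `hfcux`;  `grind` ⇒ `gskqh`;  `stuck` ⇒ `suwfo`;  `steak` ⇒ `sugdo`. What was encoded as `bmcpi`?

blame

In heart: h→h is +0, e→f is +1, a→c is +2, r→u is +3 — the shift increases by 1 each position. The shift increases by 1 at each position, starting from +0: 0, 1, 2, ….
Reversing it on bmcpi: b−0=b, m−1=l, c−2=a, p−3=m, i−4=e.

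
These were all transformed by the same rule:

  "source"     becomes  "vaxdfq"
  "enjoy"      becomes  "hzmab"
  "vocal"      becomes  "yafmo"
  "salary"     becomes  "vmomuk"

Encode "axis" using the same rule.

djle

Shifts by position in source: pos 0: s→v (+3), pos 1: o→a (+12), pos 2: u→x (+3), pos 3: r→d (+12) — repeating every 2. The shifts repeat in a cycle of length 2: positions 0,1,… shift by +3, +12, then the pattern repeats.
Applying it to axis: a+3=d, x+12=j, i+3=l, s+12=e.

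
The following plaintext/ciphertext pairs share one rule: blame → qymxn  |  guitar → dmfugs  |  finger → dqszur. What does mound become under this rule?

pzgay

The output letters match the input read backwards, each shifted +12: blame reversed is emalb. Read the word backwards and shift each letter +12.
On mound: reverse → dnuom; then shift: d+12=p, n+12=z, u+12=g, o+12=a, m+12=y.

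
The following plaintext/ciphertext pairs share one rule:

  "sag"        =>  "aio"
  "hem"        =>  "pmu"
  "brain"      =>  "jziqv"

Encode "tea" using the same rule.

bmi

Compare letters: s→a is +8, a→i is +8, g→o is +8 — a constant shift. This is a Caesar cipher with shift 8.
For tea: t+8=b, e+8=m, a+8=i.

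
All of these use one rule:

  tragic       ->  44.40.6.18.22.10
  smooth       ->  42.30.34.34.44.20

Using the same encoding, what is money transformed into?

t(#20)→44 and r(#18)→40: differences scale by 2, so n = 2·pos + 4. The formula is n = 2×(alphabet index, a=1) + 4.
For money: m=13→30, o=15→34, n=14→32, e=5→14, y=25→54.

30.34.32.14.54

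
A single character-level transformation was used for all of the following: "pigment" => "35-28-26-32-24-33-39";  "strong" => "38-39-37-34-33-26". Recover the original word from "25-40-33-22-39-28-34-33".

function

p is letter #16 and maps to 35: an offset of 19. Letters become their 1-based position plus 19 (so a→20, b→21, …).
Reversing it on 25-40-33-22-39-28-34-33: 25→(25−19)÷1=6=f, 40→(40−19)÷1=21=u, 33→(33−19)÷1=14=n, 22→(22−19)÷1=3=c, 39→(39−19)÷1=20=t, 28→(28−19)÷1=9=i, 34→(34−19)÷1=15=o, 33→(33−19)÷1=14=n.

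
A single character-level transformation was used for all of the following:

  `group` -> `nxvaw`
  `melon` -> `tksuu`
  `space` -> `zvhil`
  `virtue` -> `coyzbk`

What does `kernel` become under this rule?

Shifts by position in group: pos 0: g→n (+7), pos 1: r→x (+6), pos 2: o→v (+7), pos 3: u→a (+6) — repeating every 2. A repeating key of period 2 is used — shifts +7, +6 over and over.
On kernel: k+7=r, e+6=k, r+7=y, n+6=t, e+7=l, l+6=r.

rkytlr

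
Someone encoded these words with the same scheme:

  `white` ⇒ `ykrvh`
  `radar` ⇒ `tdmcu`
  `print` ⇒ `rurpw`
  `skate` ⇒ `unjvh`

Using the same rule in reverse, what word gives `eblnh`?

A repeating key of period 3 is used — shifts +2, +3, +9 over and over.
Decoding eblnh: e−2=c, b−3=y, l−9=c, n−2=l, h−3=e.

cycle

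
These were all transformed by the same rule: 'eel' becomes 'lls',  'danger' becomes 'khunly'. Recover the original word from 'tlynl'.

merge

Compare letters: e→l is +7, e→l is +7, l→s is +7 — a constant shift. This is a Caesar cipher with shift 7.
Reversing it on tlynl: t−7=m, l−7=e, y−7=r, n−7=g, l−7=e.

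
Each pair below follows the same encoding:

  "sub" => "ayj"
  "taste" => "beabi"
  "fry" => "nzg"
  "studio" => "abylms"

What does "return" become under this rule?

zibyzv

Vowels shift forward by 4 and consonants shift forward by 8.
For return: r(cons)+8=z, e(vowel)+4=i, t(cons)+8=b, u(vowel)+4=y, r(cons)+8=z, n(cons)+8=v.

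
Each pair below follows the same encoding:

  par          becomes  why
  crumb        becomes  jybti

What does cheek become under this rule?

jollr

This is a Caesar cipher with shift 7.
On cheek: c+7=j, h+7=o, e+7=l, e+7=l, k+7=r.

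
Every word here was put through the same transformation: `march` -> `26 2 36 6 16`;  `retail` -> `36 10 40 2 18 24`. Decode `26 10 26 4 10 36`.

Each letter becomes 2×(its alphabet position, a=1..z=26).
Decoding 26 10 26 4 10 36: 26→(26−0)÷2=13=m, 10→(10−0)÷2=5=e, 26→(26−0)÷2=13=m, 4→(4−0)÷2=2=b, 10→(10−0)÷2=5=e, 36→(36−0)÷2=18=r.

member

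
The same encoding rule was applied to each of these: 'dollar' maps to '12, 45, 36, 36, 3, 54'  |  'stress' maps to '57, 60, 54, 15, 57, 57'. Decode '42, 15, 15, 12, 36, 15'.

needle

d(#4)→12 and o(#15)→45: differences scale by 3, so n = 3·pos + 0. Each letter becomes 3×(its alphabet position, a=1..z=26).
Reversing it on 42, 15, 15, 12, 36, 15: 42→(42−0)÷3=14=n, 15→(15−0)÷3=5=e, 15→(15−0)÷3=5=e, 12→(12−0)÷3=4=d, 36→(36−0)÷3=12=l, 15→(15−0)÷3=5=e.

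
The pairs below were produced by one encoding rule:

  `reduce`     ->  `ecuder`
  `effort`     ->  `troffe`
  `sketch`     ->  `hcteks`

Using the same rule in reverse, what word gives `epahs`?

shape

The word is simply reversed.
Decoding epahs: then reverse → shape.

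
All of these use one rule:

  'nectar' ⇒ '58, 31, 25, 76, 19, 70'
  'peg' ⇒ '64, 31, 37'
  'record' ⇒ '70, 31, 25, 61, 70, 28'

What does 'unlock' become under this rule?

79, 58, 52, 61, 25, 49

n(#14)→58 and e(#5)→31: differences scale by 3, so n = 3·pos + 16. With a=1..z=26, the number is 3·pos + 16.
For unlock: u=21→79, n=14→58, l=12→52, o=15→61, c=3→25, k=11→49.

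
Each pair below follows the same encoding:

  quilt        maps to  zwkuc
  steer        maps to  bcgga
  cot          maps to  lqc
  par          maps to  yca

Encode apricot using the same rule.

The shift depends on letter class: consonant q→z is +9, but vowel u→w is +2. The rule splits by letter class: vowels +2, consonants +9.
On apricot: a(vowel)+2=c, p(cons)+9=y, r(cons)+9=a, i(vowel)+2=k, c(cons)+9=l, o(vowel)+2=q, t(cons)+9=c.

cyaklqc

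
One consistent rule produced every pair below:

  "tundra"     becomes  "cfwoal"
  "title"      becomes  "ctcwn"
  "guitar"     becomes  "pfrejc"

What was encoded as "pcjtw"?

Shifts by position in tundra: pos 0: t→c (+9), pos 1: u→f (+11), pos 2: n→w (+9), pos 3: d→o (+11) — repeating every 2. The shifts repeat in a cycle of length 2: positions 0,1,… shift by +9, +11, then the pattern repeats.
Undoing it on pcjtw: p−9=g, c−11=r, j−9=a, t−11=i, w−9=n.

grain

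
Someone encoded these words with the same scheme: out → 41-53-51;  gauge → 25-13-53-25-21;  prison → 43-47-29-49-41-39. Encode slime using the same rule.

o(#15)→41 and u(#21)→53: differences scale by 2, so n = 2·pos + 11. With a=1..z=26, the number is 2·pos + 11.
On slime: s=19→49, l=12→35, i=9→29, m=13→37, e=5→21.

49-35-29-37-21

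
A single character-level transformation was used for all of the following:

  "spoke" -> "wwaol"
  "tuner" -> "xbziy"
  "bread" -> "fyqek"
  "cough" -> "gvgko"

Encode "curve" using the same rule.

gbdzl

The shifts repeat in a cycle of length 3: positions 0,1,… shift by +4, +7, +12, then the pattern repeats.
Applying it to curve: c+4=g, u+7=b, r+12=d, v+4=z, e+7=l.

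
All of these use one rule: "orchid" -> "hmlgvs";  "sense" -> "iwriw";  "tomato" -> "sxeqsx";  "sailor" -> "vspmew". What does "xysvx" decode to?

Two steps: reverse the string, then apply a Caesar shift of +4.
Undoing it on xysvx: shift back: x−4=t, y−4=u, s−4=o, v−4=r, x−4=t → tuort; then reverse → trout.

trout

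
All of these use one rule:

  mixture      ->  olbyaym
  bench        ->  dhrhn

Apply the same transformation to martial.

In mixture: m→o is +2, i→l is +3, x→b is +4, t→y is +5 — the shift increases by 1 each position. The shift increases by 1 at each position, starting from +2: 2, 3, 4, ….
On martial: m+2=o, a+3=d, r+4=v, t+5=y, i+6=o, a+7=h, l+8=t.

odvyoht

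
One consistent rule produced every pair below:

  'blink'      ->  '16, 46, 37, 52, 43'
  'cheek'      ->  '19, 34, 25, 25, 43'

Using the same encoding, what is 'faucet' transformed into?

28, 13, 73, 19, 25, 70

b(#2)→16 and l(#12)→46: differences scale by 3, so n = 3·pos + 10. With a=1..z=26, the number is 3·pos + 10.
For faucet: f=6→28, a=1→13, u=21→73, c=3→19, e=5→25, t=20→70.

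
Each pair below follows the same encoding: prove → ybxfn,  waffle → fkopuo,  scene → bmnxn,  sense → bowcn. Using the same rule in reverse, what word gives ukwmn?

lance

Shifts by position in prove: pos 0: p→y (+9), pos 1: r→b (+10), pos 2: o→x (+9), pos 3: v→f (+10) — repeating every 2. The shifts repeat in a cycle of length 2: positions 0,1,… shift by +9, +10, then the pattern repeats.
Reversing it on ukwmn: u−9=l, k−10=a, w−9=n, m−10=c, n−9=e.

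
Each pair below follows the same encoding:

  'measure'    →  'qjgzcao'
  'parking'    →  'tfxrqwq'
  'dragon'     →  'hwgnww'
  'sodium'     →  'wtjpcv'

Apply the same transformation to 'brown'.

fwudv

Letter i (0-indexed) is shifted by i+4, so successive shifts are 4, 5, 6, ….
Applying it to brown: b+4=f, r+5=w, o+6=u, w+7=d, n+8=v.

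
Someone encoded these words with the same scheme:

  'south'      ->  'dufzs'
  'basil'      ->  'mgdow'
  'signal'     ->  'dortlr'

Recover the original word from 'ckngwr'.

recall

Shifts by position in south: pos 0: s→d (+11), pos 1: o→u (+6), pos 2: u→f (+11), pos 3: t→z (+6) — repeating every 2. The shifts repeat in a cycle of length 2: positions 0,1,… shift by +11, +6, then the pattern repeats.
Decoding ckngwr: c−11=r, k−6=e, n−11=c, g−6=a, w−11=l, r−6=l.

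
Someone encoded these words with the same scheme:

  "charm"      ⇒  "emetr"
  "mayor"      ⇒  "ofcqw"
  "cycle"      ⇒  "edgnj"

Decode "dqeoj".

Shifts by position in charm: pos 0: c→e (+2), pos 1: h→m (+5), pos 2: a→e (+4), pos 3: r→t (+2), pos 4: m→r (+5) — repeating every 3. A repeating key of period 3 is used — shifts +2, +5, +4 over and over.
Reversing it on dqeoj: d−2=b, q−5=l, e−4=a, o−2=m, j−5=e.

blame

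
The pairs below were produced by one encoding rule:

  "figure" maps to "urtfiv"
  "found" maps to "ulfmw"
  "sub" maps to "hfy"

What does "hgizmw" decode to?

strand

Each letter is replaced by its mirror in the alphabet: a↔z, b↔y, c↔x, and so on (the Atbash cipher).
Reversing it on hgizmw: h↔s, g↔t, i↔r, z↔a, m↔n, w↔d.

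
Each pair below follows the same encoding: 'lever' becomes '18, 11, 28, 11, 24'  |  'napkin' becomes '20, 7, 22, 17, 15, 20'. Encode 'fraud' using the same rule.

12, 24, 7, 27, 10

l is letter #12 and maps to 18: an offset of 6. Letters become their 1-based position plus 6 (so a→7, b→8, …).
Applying it to fraud: f=6→12, r=18→24, a=1→7, u=21→27, d=4→10.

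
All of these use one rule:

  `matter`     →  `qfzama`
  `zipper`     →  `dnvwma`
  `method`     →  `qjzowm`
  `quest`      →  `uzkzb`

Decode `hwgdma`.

drawer

In matter: m→q is +4, a→f is +5, t→z is +6, t→a is +7 — the shift increases by 1 each position. Letter i (0-indexed) is shifted by i+4, so successive shifts are 4, 5, 6, ….
Decoding hwgdma: h−4=d, w−5=r, g−6=a, d−7=w, m−8=e, a−9=r.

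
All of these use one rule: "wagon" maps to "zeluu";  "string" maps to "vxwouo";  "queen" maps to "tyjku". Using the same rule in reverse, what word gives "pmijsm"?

In wagon: w→z is +3, a→e is +4, g→l is +5, o→u is +6 — the shift increases by 1 each position. Letter i (0-indexed) is shifted by i+3, so successive shifts are 3, 4, 5, ….
Undoing it on pmijsm: p−3=m, m−4=i, i−5=d, j−6=d, s−7=l, m−8=e.

middle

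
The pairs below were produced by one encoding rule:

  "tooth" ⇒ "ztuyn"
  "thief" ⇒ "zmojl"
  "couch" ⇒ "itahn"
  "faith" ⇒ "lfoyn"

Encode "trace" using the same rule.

Shifts by position in tooth: pos 0: t→z (+6), pos 1: o→t (+5), pos 2: o→u (+6), pos 3: t→y (+5) — repeating every 2. The shifts repeat in a cycle of length 2: positions 0,1,… shift by +6, +5, then the pattern repeats.
For trace: t+6=z, r+5=w, a+6=g, c+5=h, e+6=k.

zwghk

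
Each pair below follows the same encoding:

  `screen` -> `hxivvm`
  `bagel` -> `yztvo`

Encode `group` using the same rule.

Letters are reflected about the middle of the alphabet (position → 25−position): Atbash.
Applying it to group: g↔t, r↔i, o↔l, u↔f, p↔k.

tilfk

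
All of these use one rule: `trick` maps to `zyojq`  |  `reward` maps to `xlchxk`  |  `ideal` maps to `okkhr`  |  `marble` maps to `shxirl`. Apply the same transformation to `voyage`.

bvehml

It's a Vigenère-style cipher with numeric key [6,7]: position i shifts by key[i mod 2].
For voyage: v+6=b, o+7=v, y+6=e, a+7=h, g+6=m, e+7=l.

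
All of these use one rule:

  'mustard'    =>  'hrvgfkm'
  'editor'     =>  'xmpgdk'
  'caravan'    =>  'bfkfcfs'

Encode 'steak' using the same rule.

vgxfl

Each letter's alphabet position (a=0..z=25) is mapped through 11·x+5 mod 26 — an affine cipher.
On steak: s(18)→11·18+5≡21=v; t(19)→11·19+5≡6=g; e(4)→11·4+5≡23=x; a(0)→11·0+5≡5=f; k(10)→11·10+5≡11=l (all mod 26).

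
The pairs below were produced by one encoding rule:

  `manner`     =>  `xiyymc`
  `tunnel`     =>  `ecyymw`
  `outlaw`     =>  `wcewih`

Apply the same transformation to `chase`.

The shift depends on letter class: consonant m→x is +11, but vowel a→i is +8. The rule splits by letter class: vowels +8, consonants +11.
For chase: c(cons)+11=n, h(cons)+11=s, a(vowel)+8=i, s(cons)+11=d, e(vowel)+8=m.

nsidm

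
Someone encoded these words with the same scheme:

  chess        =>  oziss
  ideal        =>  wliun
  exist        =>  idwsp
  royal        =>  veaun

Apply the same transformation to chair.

c(2)→o(14) and h(7)→z(25) fit y≡23x+20 (mod 26); the inverse of 23 mod 26 is 17. Each letter's alphabet position (a=0..z=25) is mapped through 23·x+20 mod 26 — an affine cipher.
For chair: c(2)→23·2+20≡14=o; h(7)→23·7+20≡25=z; a(0)→23·0+20≡20=u; i(8)→23·8+20≡22=w; r(17)→23·17+20≡21=v (all mod 26).

ozuwv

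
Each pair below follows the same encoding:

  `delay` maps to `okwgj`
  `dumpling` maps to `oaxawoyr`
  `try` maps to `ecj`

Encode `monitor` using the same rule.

xuyoeuc

The shift depends on letter class: consonant d→o is +11, but vowel e→k is +6. The rule splits by letter class: vowels +6, consonants +11.
On monitor: m(cons)+11=x, o(vowel)+6=u, n(cons)+11=y, i(vowel)+6=o, t(cons)+11=e, o(vowel)+6=u, r(cons)+11=c.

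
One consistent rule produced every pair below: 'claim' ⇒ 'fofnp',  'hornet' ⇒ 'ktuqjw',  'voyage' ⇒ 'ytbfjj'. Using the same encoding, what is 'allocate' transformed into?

footffwj

The rule splits by letter class: vowels +5, consonants +3.
Applying it to allocate: a(vowel)+5=f, l(cons)+3=o, l(cons)+3=o, o(vowel)+5=t, c(cons)+3=f, a(vowel)+5=f, t(cons)+3=w, e(vowel)+5=j.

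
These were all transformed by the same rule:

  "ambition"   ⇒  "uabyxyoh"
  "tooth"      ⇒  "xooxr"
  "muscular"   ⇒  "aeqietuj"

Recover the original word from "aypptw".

a(0)→u(20) and m(12)→a(0) fit y≡7x+20 (mod 26); the inverse of 7 mod 26 is 15. This is an affine cipher: with a=0,…,z=25, each position x becomes (7x+20) mod 26.
Reversing it on aypptw: a(0)→15·(0−20)≡12=m; y(24)→15·(24−20)≡8=i; p(15)→15·(15−20)≡3=d; p(15)→15·(15−20)≡3=d; t(19)→15·(19−20)≡11=l; w(22)→15·(22−20)≡4=e (all mod 26).

middle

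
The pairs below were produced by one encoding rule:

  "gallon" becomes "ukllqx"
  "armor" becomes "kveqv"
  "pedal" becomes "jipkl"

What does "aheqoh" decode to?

Treating letters as 0–25, the rule is x ↦ 19x + 10 (mod 26).
Reversing it on aheqoh: a(0)→11·(0−10)≡20=u; h(7)→11·(7−10)≡19=t; e(4)→11·(4−10)≡12=m; q(16)→11·(16−10)≡14=o; o(14)→11·(14−10)≡18=s; h(7)→11·(7−10)≡19=t (all mod 26).

utmost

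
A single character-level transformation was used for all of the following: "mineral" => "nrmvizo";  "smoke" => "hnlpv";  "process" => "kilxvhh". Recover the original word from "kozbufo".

Each pair mirrors across the alphabet (m↔n, i↔r, n↔m): positions sum to 25. This is the alphabet-reversal cipher (Atbash): a becomes z, b becomes y, etc.
Reversing it on kozbufo: k↔p, o↔l, z↔a, b↔y, u↔f, f↔u, o↔l.

playful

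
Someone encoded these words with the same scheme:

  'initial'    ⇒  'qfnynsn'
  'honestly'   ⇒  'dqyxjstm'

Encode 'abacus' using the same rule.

xzhfgf

The word is reversed, then every letter is shifted forward by 5.
Applying it to abacus: reverse → sucaba; then shift: s+5=x, u+5=z, c+5=h, a+5=f, b+5=g, a+5=f.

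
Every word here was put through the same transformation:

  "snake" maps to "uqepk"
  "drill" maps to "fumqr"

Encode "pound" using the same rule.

rrysj

In snake: s→u is +2, n→q is +3, a→e is +4, k→p is +5 — the shift increases by 1 each position. Each letter shifts forward by (position + 2), i.e. 2, 3, 4, … — the shift grows by one for each successive letter.
On pound: p+2=r, o+3=r, u+4=y, n+5=s, d+6=j.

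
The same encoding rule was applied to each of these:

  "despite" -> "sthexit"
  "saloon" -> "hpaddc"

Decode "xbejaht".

Each letter is shifted forward by 15 in the alphabet (a Caesar shift of +15).
Reversing it on xbejaht: x−15=i, b−15=m, e−15=p, j−15=u, a−15=l, h−15=s, t−15=e.

impulse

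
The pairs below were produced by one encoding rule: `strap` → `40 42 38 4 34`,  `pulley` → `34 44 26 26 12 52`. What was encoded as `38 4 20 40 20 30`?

The formula is n = 2×(alphabet index, a=1) + 2.
Undoing it on 38 4 20 40 20 30: 38→(38−2)÷2=18=r, 4→(4−2)÷2=1=a, 20→(20−2)÷2=9=i, 40→(40−2)÷2=19=s, 20→(20−2)÷2=9=i, 30→(30−2)÷2=14=n.

raisin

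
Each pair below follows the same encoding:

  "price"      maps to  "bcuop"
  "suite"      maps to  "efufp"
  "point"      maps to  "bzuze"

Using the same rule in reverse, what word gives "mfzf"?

Shifts by position in price: pos 0: p→b (+12), pos 1: r→c (+11), pos 2: i→u (+12), pos 3: c→o (+12), pos 4: e→p (+11) — repeating every 3. It's a Vigenère-style cipher with numeric key [12,11,12]: position i shifts by key[i mod 3].
Reversing it on mfzf: m−12=a, f−11=u, z−12=n, f−12=t.

aunt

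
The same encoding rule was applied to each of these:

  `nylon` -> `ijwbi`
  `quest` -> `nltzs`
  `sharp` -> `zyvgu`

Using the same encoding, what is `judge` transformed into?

klaft

n(13)→i(8) and y(24)→j(9) fit y≡19x+21 (mod 26); the inverse of 19 mod 26 is 11. Treating letters as 0–25, the rule is x ↦ 19x + 21 (mod 26).
For judge: j(9)→19·9+21≡10=k; u(20)→19·20+21≡11=l; d(3)→19·3+21≡0=a; g(6)→19·6+21≡5=f; e(4)→19·4+21≡19=t (all mod 26).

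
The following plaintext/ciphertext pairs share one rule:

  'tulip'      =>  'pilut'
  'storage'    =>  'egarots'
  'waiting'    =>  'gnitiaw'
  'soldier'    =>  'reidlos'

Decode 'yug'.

The output letters match the input read backwards: tulip reversed is pilut. The word is simply reversed.
Reversing it on yug: then reverse → guy.

guy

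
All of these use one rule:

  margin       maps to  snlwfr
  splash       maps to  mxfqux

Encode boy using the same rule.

Two steps: reverse the string, then apply a Caesar shift of +5.
Applying it to boy: reverse → yob; then shift: y+5=d, o+5=t, b+5=g.

dtg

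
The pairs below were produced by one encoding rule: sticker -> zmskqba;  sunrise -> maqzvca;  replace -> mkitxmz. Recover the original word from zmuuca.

The word is reversed, then every letter is shifted forward by 8.
Undoing it on zmuuca: shift back: z−8=r, m−8=e, u−8=m, u−8=m, c−8=u, a−8=s → remmus; then reverse → summer.

summer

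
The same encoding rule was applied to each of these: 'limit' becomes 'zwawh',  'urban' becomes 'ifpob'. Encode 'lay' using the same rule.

It's a constant shift of +14 (ROT14).
On lay: l+14=z, a+14=o, y+14=m.

zom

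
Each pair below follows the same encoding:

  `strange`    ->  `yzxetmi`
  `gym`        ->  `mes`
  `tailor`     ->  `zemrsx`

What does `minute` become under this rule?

smtyzi

The shift depends on letter class: consonant s→y is +6, but vowel a→e is +4. The rule splits by letter class: vowels +4, consonants +6.
For minute: m(cons)+6=s, i(vowel)+4=m, n(cons)+6=t, u(vowel)+4=y, t(cons)+6=z, e(vowel)+4=i.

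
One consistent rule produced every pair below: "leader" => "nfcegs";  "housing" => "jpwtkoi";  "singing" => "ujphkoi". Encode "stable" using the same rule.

uuccnf

Shifts by position in leader: pos 0: l→n (+2), pos 1: e→f (+1), pos 2: a→c (+2), pos 3: d→e (+1) — repeating every 2. A repeating key of period 2 is used — shifts +2, +1 over and over.
For stable: s+2=u, t+1=u, a+2=c, b+1=c, l+2=n, e+1=f.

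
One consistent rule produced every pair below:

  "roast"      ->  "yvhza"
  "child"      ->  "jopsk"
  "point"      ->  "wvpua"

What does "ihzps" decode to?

This is a Caesar cipher with shift 7.
Decoding ihzps: i−7=b, h−7=a, z−7=s, p−7=i, s−7=l.

basil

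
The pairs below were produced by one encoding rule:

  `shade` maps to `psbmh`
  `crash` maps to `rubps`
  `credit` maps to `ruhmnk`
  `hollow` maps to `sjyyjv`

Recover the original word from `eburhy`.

s(18)→p(15) and h(7)→s(18) fit y≡21x+1 (mod 26); the inverse of 21 mod 26 is 5. Treating letters as 0–25, the rule is x ↦ 21x + 1 (mod 26).
Undoing it on eburhy: e(4)→5·(4−1)≡15=p; b(1)→5·(1−1)≡0=a; u(20)→5·(20−1)≡17=r; r(17)→5·(17−1)≡2=c; h(7)→5·(7−1)≡4=e; y(24)→5·(24−1)≡11=l (all mod 26).

parcel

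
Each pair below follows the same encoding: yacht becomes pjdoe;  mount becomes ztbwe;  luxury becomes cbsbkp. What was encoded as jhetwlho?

y(24)→p(15) and a(0)→j(9) fit y≡23x+9 (mod 26); the inverse of 23 mod 26 is 17. Treating letters as 0–25, the rule is x ↦ 23x + 9 (mod 26).
Decoding jhetwlho: j(9)→17·(9−9)≡0=a; h(7)→17·(7−9)≡18=s; e(4)→17·(4−9)≡19=t; t(19)→17·(19−9)≡14=o; w(22)→17·(22−9)≡13=n; l(11)→17·(11−9)≡8=i; h(7)→17·(7−9)≡18=s; o(14)→17·(14−9)≡7=h (all mod 26).

astonish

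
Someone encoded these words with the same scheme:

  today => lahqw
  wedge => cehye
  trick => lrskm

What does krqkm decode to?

t(19)→l(11) and o(14)→a(0) fit y≡23x+16 (mod 26); the inverse of 23 mod 26 is 17. Treating letters as 0–25, the rule is x ↦ 23x + 16 (mod 26).
Reversing it on krqkm: k(10)→17·(10−16)≡2=c; r(17)→17·(17−16)≡17=r; q(16)→17·(16−16)≡0=a; k(10)→17·(10−16)≡2=c; m(12)→17·(12−16)≡10=k (all mod 26).

crack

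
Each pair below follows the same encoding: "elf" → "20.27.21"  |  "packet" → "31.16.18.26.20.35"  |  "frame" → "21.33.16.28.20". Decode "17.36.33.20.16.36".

bureau

e is letter #5 and maps to 20: an offset of 15. The number is (letter's place in the alphabet, a=1) + 15.
Undoing it on 17.36.33.20.16.36: 17→(17−15)÷1=2=b, 36→(36−15)÷1=21=u, 33→(33−15)÷1=18=r, 20→(20−15)÷1=5=e, 16→(16−15)÷1=1=a, 36→(36−15)÷1=21=u.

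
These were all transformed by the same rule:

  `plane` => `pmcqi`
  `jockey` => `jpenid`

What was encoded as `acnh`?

able

The shift increases by 1 at each position, starting from +0: 0, 1, 2, ….
Reversing it on acnh: a−0=a, c−1=b, n−2=l, h−3=e.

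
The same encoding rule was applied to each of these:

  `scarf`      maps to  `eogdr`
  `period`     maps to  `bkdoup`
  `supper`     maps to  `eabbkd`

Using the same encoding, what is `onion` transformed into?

The shift depends on letter class: consonant s→e is +12, but vowel a→g is +6. Two shifts are in play — +6 for a/e/i/o/u, +12 for every other letter.
For onion: o(vowel)+6=u, n(cons)+12=z, i(vowel)+6=o, o(vowel)+6=u, n(cons)+12=z.

uzouz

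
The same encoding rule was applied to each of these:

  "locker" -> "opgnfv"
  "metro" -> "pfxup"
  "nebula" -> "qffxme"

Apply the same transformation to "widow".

The shifts repeat in a cycle of length 3: positions 0,1,… shift by +3, +1, +4, then the pattern repeats.
On widow: w+3=z, i+1=j, d+4=h, o+3=r, w+1=x.

zjhrx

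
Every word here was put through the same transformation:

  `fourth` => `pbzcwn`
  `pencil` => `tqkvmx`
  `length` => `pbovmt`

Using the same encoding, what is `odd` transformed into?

The word is reversed, then every letter is shifted forward by 8.
For odd: reverse → ddo; then shift: d+8=l, d+8=l, o+8=w.

llw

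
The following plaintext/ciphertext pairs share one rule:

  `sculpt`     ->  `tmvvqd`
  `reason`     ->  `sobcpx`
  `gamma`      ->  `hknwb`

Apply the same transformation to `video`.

wseop

Shifts by position in sculpt: pos 0: s→t (+1), pos 1: c→m (+10), pos 2: u→v (+1), pos 3: l→v (+10) — repeating every 2. A repeating key of period 2 is used — shifts +1, +10 over and over.
For video: v+1=w, i+10=s, d+1=e, e+10=o, o+1=p.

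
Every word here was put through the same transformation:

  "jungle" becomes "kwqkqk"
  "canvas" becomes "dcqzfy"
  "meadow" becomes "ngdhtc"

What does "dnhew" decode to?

In jungle: j→k is +1, u→w is +2, n→q is +3, g→k is +4 — the shift increases by 1 each position. Letter i (0-indexed) is shifted by i+1, so successive shifts are 1, 2, 3, ….
Decoding dnhew: d−1=c, n−2=l, h−3=e, e−4=a, w−5=r.

clear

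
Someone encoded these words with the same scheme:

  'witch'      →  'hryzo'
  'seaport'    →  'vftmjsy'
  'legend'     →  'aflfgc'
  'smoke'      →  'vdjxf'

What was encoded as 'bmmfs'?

w(22)→h(7) and i(8)→r(17) fit y≡3x+19 (mod 26); the inverse of 3 mod 26 is 9. This is an affine cipher: with a=0,…,z=25, each position x becomes (3x+19) mod 26.
Reversing it on bmmfs: b(1)→9·(1−19)≡20=u; m(12)→9·(12−19)≡15=p; m(12)→9·(12−19)≡15=p; f(5)→9·(5−19)≡4=e; s(18)→9·(18−19)≡17=r (all mod 26).

upper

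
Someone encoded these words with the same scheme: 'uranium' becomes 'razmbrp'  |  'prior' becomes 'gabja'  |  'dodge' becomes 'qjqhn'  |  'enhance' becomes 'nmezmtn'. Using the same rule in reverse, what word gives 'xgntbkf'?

u(20)→r(17) and r(17)→a(0) fit y≡23x+25 (mod 26); the inverse of 23 mod 26 is 17. This is an affine cipher: with a=0,…,z=25, each position x becomes (23x+25) mod 26.
Reversing it on xgntbkf: x(23)→17·(23−25)≡18=s; g(6)→17·(6−25)≡15=p; n(13)→17·(13−25)≡4=e; t(19)→17·(19−25)≡2=c; b(1)→17·(1−25)≡8=i; k(10)→17·(10−25)≡5=f; f(5)→17·(5−25)≡24=y (all mod 26).

specify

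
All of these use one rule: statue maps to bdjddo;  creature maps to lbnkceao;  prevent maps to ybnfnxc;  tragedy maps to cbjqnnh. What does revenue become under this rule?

aoeowen

It's a Vigenère-style cipher with numeric key [9,10]: position i shifts by key[i mod 2].
Applying it to revenue: r+9=a, e+10=o, v+9=e, e+10=o, n+9=w, u+10=e, e+9=n.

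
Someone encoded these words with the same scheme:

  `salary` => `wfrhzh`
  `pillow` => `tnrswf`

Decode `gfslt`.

In salary: s→w is +4, a→f is +5, l→r is +6, a→h is +7 — the shift increases by 1 each position. The shift increases by 1 at each position, starting from +4: 4, 5, 6, ….
Reversing it on gfslt: g−4=c, f−5=a, s−6=m, l−7=e, t−8=l.

camel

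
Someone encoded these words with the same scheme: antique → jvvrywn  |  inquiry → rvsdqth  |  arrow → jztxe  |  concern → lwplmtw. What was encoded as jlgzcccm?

A repeating key of period 3 is used — shifts +9, +8, +2 over and over.
Undoing it on jlgzcccm: j−9=a, l−8=d, g−2=e, z−9=q, c−8=u, c−2=a, c−9=t, m−8=e.

adequate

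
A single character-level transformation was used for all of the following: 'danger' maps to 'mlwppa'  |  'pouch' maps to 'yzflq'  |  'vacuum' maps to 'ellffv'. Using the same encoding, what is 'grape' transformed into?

The shift depends on letter class: consonant d→m is +9, but vowel a→l is +11. Two shifts are in play — +11 for a/e/i/o/u, +9 for every other letter.
Applying it to grape: g(cons)+9=p, r(cons)+9=a, a(vowel)+11=l, p(cons)+9=y, e(vowel)+11=p.

palyp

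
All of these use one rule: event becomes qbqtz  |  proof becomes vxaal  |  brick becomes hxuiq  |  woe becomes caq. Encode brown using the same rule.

hxact

The shift depends on letter class: consonant v→b is +6, but vowel e→q is +12. Two shifts are in play — +12 for a/e/i/o/u, +6 for every other letter.
Applying it to brown: b(cons)+6=h, r(cons)+6=x, o(vowel)+12=a, w(cons)+6=c, n(cons)+6=t.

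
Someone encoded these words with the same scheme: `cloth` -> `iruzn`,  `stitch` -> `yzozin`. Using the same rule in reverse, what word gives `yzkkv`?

Compare letters: c→i is +6, l→r is +6, o→u is +6 — a constant shift. Each letter is shifted forward by 6 in the alphabet (a Caesar shift of +6).
Undoing it on yzkkv: y−6=s, z−6=t, k−6=e, k−6=e, v−6=p.

steep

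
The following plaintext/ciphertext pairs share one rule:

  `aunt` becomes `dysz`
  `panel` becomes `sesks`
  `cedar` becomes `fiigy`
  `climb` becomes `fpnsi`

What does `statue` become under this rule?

vxfzbm

In aunt: a→d is +3, u→y is +4, n→s is +5, t→z is +6 — the shift increases by 1 each position. Letter i (0-indexed) is shifted by i+3, so successive shifts are 3, 4, 5, ….
Applying it to statue: s+3=v, t+4=x, a+5=f, t+6=z, u+7=b, e+8=m.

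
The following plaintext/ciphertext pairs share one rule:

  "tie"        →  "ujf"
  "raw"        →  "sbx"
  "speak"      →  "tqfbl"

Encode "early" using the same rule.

Each letter is shifted forward by 1 in the alphabet (a Caesar shift of +1).
For early: e+1=f, a+1=b, r+1=s, l+1=m, y+1=z.

fbsmz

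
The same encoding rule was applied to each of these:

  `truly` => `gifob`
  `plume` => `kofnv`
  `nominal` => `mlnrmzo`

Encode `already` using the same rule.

Letters are reflected about the middle of the alphabet (position → 25−position): Atbash.
For already: a↔z, l↔o, r↔i, e↔v, a↔z, d↔w, y↔b.

zoivzwb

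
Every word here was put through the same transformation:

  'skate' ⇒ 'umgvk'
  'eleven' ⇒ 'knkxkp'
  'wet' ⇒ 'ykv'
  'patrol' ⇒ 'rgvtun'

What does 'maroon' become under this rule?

The shift depends on letter class: consonant s→u is +2, but vowel a→g is +6. Two shifts are in play — +6 for a/e/i/o/u, +2 for every other letter.
On maroon: m(cons)+2=o, a(vowel)+6=g, r(cons)+2=t, o(vowel)+6=u, o(vowel)+6=u, n(cons)+2=p.

ogtuup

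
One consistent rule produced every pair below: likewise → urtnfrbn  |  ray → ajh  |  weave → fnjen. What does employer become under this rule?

Compare letters: l→u is +9, i→r is +9, k→t is +9 — a constant shift. Each letter is shifted forward by 9 in the alphabet (a Caesar shift of +9).
Applying it to employer: e+9=n, m+9=v, p+9=y, l+9=u, o+9=x, y+9=h, e+9=n, r+9=a.

nvyuxhna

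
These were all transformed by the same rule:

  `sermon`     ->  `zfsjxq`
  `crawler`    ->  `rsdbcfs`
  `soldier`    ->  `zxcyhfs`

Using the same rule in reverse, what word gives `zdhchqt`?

sailing

s(18)→z(25) and e(4)→f(5) fit y≡7x+3 (mod 26); the inverse of 7 mod 26 is 15. Each letter's alphabet position (a=0..z=25) is mapped through 7·x+3 mod 26 — an affine cipher.
Reversing it on zdhchqt: z(25)→15·(25−3)≡18=s; d(3)→15·(3−3)≡0=a; h(7)→15·(7−3)≡8=i; c(2)→15·(2−3)≡11=l; h(7)→15·(7−3)≡8=i; q(16)→15·(16−3)≡13=n; t(19)→15·(19−3)≡6=g (all mod 26).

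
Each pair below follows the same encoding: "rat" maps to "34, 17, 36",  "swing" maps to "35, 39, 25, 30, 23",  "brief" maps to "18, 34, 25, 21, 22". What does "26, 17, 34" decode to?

jar

r is letter #18 and maps to 34: an offset of 16. Letters become their 1-based position plus 16 (so a→17, b→18, …).
Reversing it on 26, 17, 34: 26→(26−16)÷1=10=j, 17→(17−16)÷1=1=a, 34→(34−16)÷1=18=r.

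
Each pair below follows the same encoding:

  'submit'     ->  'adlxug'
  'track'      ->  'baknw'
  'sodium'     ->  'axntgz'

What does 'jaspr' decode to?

Each letter shifts forward by (position + 8), i.e. 8, 9, 10, … — the shift grows by one for each successive letter.
Undoing it on jaspr: j−8=b, a−9=r, s−10=i, p−11=e, r−12=f.

brief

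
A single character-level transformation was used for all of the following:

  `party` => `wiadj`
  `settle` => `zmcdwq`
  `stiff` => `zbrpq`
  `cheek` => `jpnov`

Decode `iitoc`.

baker

In party: p→w is +7, a→i is +8, r→a is +9, t→d is +10 — the shift increases by 1 each position. The shift increases by 1 at each position, starting from +7: 7, 8, 9, ….
Decoding iitoc: i−7=b, i−8=a, t−9=k, o−10=e, c−11=r.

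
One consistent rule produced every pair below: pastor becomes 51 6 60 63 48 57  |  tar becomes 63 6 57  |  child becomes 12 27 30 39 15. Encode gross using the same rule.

Each letter becomes 3×(its alphabet position, a=1..z=26) + 3.
For gross: g=7→24, r=18→57, o=15→48, s=19→60, s=19→60.

24 57 48 60 60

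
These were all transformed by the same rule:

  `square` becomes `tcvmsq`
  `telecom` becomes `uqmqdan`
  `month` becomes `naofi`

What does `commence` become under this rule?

A repeating key of period 2 is used — shifts +1, +12 over and over.
On commence: c+1=d, o+12=a, m+1=n, m+12=y, e+1=f, n+12=z, c+1=d, e+12=q.

danyfzdq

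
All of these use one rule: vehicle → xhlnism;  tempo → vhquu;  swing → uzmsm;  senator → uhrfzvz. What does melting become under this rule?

In vehicle: v→x is +2, e→h is +3, h→l is +4, i→n is +5 — the shift increases by 1 each position. Each letter shifts forward by (position + 2), i.e. 2, 3, 4, … — the shift grows by one for each successive letter.
Applying it to melting: m+2=o, e+3=h, l+4=p, t+5=y, i+6=o, n+7=u, g+8=o.

ohpyouo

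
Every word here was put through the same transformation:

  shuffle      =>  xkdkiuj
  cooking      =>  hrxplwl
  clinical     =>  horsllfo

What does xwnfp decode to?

steam

Shifts by position in shuffle: pos 0: s→x (+5), pos 1: h→k (+3), pos 2: u→d (+9), pos 3: f→k (+5), pos 4: f→i (+3), pos 5: l→u (+9) — repeating every 3. It's a Vigenère-style cipher with numeric key [5,3,9]: position i shifts by key[i mod 3].
Reversing it on xwnfp: x−5=s, w−3=t, n−9=e, f−5=a, p−3=m.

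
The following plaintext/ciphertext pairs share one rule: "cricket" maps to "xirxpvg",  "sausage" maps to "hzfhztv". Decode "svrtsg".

Each pair mirrors across the alphabet (c↔x, r↔i, i↔r): positions sum to 25. Letters are reflected about the middle of the alphabet (position → 25−position): Atbash.
Reversing it on svrtsg: s↔h, v↔e, r↔i, t↔g, s↔h, g↔t.

height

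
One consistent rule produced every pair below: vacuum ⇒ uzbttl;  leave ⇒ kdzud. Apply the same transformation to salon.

Compare letters: v→u is +25, a→z is +25, c→b is +25 — a constant shift. Every letter moves 25 places later in the alphabet, wrapping around z→a.
On salon: s+25=r, a+25=z, l+25=k, o+25=n, n+25=m.

rzknm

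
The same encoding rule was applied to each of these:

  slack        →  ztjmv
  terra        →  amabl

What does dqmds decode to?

width

Each letter shifts forward by (position + 7), i.e. 7, 8, 9, … — the shift grows by one for each successive letter.
Decoding dqmds: d−7=w, q−8=i, m−9=d, d−10=t, s−11=h.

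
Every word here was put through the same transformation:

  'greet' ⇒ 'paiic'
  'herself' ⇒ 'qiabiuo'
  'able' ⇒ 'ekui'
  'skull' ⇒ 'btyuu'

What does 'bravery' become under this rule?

kaeeiah

Vowels shift forward by 4 and consonants shift forward by 9.
Applying it to bravery: b(cons)+9=k, r(cons)+9=a, a(vowel)+4=e, v(cons)+9=e, e(vowel)+4=i, r(cons)+9=a, y(cons)+9=h.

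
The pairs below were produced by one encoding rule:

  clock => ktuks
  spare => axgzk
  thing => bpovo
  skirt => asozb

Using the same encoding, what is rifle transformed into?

zontk

Vowels shift forward by 6 and consonants shift forward by 8.
For rifle: r(cons)+8=z, i(vowel)+6=o, f(cons)+8=n, l(cons)+8=t, e(vowel)+6=k.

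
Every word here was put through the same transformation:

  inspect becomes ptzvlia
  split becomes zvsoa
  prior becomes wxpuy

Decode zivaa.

scout

Shifts by position in inspect: pos 0: i→p (+7), pos 1: n→t (+6), pos 2: s→z (+7), pos 3: p→v (+6) — repeating every 2. It's a Vigenère-style cipher with numeric key [7,6]: position i shifts by key[i mod 2].
Undoing it on zivaa: z−7=s, i−6=c, v−7=o, a−6=u, a−7=t.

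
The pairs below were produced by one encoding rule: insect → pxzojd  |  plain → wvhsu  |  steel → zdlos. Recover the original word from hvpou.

alien

Shifts by position in insect: pos 0: i→p (+7), pos 1: n→x (+10), pos 2: s→z (+7), pos 3: e→o (+10) — repeating every 2. The shifts repeat in a cycle of length 2: positions 0,1,… shift by +7, +10, then the pattern repeats.
Decoding hvpou: h−7=a, v−10=l, p−7=i, o−10=e, u−7=n.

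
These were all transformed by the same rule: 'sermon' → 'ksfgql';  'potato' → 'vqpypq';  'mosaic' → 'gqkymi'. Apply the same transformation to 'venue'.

s(18)→k(10) and e(4)→s(18) fit y≡5x+24 (mod 26); the inverse of 5 mod 26 is 21. Treating letters as 0–25, the rule is x ↦ 5x + 24 (mod 26).
For venue: v(21)→5·21+24≡25=z; e(4)→5·4+24≡18=s; n(13)→5·13+24≡11=l; u(20)→5·20+24≡20=u; e(4)→5·4+24≡18=s (all mod 26).

zslus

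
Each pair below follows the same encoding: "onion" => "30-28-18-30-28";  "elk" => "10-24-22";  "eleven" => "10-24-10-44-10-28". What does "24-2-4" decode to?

lab

o(#15)→30 and n(#14)→28: differences scale by 2, so n = 2·pos + 0. Each letter becomes 2×(its alphabet position, a=1..z=26).
Undoing it on 24-2-4: 24→(24−0)÷2=12=l, 2→(2−0)÷2=1=a, 4→(4−0)÷2=2=b.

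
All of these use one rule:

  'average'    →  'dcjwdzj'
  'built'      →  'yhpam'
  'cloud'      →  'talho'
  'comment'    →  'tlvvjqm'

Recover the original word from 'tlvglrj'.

a(0)→d(3) and v(21)→c(2) fit y≡21x+3 (mod 26); the inverse of 21 mod 26 is 5. Each letter's alphabet position (a=0..z=25) is mapped through 21·x+3 mod 26 — an affine cipher.
Decoding tlvglrj: t(19)→5·(19−3)≡2=c; l(11)→5·(11−3)≡14=o; v(21)→5·(21−3)≡12=m; g(6)→5·(6−3)≡15=p; l(11)→5·(11−3)≡14=o; r(17)→5·(17−3)≡18=s; j(9)→5·(9−3)≡4=e (all mod 26).

compose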